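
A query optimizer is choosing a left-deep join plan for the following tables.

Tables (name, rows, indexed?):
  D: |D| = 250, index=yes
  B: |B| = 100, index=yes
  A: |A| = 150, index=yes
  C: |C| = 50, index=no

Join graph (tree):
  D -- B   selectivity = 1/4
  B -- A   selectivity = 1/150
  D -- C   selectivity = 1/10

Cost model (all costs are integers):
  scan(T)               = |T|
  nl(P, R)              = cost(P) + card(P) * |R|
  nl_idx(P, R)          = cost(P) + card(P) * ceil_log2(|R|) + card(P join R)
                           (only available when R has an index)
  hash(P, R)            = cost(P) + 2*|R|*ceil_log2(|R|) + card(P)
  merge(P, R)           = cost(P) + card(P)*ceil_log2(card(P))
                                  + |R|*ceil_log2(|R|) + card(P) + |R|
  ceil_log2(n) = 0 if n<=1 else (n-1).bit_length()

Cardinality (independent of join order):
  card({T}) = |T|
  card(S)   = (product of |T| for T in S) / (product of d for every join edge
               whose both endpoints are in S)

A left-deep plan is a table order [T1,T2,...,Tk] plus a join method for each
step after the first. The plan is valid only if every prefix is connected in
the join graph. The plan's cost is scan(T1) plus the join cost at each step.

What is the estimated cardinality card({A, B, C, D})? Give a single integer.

31250

Tables in S: A(150), B(100), C(50), D(250)
Edges inside S: D-B(d=4), B-A(d=150), D-C(d=10)
numerator = 150 * 100 * 50 * 250 = 187500000
denominator = 4 * 150 * 10 = 6000
card(S) = 187500000 / 6000 = 31250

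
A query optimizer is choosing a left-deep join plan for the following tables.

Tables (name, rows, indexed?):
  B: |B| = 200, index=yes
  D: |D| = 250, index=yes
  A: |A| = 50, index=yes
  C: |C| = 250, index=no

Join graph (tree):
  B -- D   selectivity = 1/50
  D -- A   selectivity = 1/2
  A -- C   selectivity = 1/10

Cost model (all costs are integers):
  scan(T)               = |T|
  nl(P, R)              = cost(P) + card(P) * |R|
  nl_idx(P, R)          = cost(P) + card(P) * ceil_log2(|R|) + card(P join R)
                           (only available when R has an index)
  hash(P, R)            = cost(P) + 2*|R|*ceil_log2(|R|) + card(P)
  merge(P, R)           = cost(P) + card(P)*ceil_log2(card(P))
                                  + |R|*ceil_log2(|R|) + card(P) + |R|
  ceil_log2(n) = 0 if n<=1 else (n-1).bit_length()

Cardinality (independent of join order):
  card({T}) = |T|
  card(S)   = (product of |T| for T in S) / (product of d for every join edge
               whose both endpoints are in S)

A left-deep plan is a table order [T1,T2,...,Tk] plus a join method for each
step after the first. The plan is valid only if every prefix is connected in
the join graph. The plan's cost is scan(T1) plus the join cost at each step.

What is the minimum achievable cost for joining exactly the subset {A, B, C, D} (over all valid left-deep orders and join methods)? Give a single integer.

33400

Selinger DP over subsets of {A,B,C,D}:
  {B}: scan cost=200, card=200
  {D}: scan cost=250, card=250
  {A}: scan cost=50, card=50
  {C}: scan cost=250, card=250
  {BD}: card=1000; try (D,nl_idx)→2800, (B,nl_idx)→3250, (B,hash)→3700, (D,merge)→4250, (B,merge)→4300, (D,hash)→4400 …(+2); best=2800 via (D,nl_idx)
  {AD}: card=6250; try (A,hash)→1100, (D,merge)→2650, (A,merge)→2850, (D,hash)→4100, (D,nl_idx)→6700, (A,nl_idx)→8000 …(+2); best=1100 via (A,hash)
  {AC}: card=1250; try (A,hash)→1100, (C,merge)→2650, (A,merge)→2850, (A,nl_idx)→3000, (C,hash)→4100, (C,nl)→12550 …(+1); best=1100 via (A,hash)
  {ABD}: card=25000; try (A,hash)→4400, (B,hash)→10550, (A,merge)→14150, (A,nl_idx)→33800, (A,nl)→52800, (B,nl_idx)→76100 …(+2); best=4400 via (A,hash)
  {ACD}: card=156250; try (D,hash)→6350, (C,hash)→11350, (D,merge)→18350, (C,merge)→90850, (D,nl_idx)→167350, (D,nl)→313600 …(+1); best=6350 via (D,hash)
  {ABCD}: card=625000; try (C,hash)→33400, (B,hash)→165800, (C,merge)→406650, (B,nl_idx)→1881350, (B,merge)→2976900, (C,nl)→6254400 …(+1); best=33400 via (C,hash)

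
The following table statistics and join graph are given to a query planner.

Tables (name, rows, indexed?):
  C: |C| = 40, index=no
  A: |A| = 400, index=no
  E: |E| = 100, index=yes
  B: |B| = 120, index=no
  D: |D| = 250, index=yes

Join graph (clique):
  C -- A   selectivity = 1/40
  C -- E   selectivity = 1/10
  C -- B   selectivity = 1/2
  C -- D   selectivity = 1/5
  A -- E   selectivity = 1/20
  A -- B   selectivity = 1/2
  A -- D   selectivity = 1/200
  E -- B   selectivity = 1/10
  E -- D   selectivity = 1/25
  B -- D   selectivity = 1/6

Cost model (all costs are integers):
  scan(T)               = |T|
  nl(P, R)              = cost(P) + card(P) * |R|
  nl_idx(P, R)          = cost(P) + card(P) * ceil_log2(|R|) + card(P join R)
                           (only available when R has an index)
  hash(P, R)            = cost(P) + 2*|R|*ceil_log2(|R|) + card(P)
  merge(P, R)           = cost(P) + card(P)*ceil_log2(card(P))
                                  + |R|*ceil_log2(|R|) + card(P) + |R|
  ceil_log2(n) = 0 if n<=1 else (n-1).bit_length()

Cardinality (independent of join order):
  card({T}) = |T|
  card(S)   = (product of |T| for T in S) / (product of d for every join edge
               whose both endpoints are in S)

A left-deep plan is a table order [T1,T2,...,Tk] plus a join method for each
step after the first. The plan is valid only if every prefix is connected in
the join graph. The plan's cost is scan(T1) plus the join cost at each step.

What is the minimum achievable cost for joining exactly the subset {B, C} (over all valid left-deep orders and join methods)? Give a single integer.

720

Selinger DP over subsets of {B,C}:
  {C}: scan cost=40, card=40
  {B}: scan cost=120, card=120
  {BC}: card=2400; try (C,hash)→720, (B,merge)→1280, (C,merge)→1360, (B,hash)→1760, (B,nl)→4840, (C,nl)→4920; best=720 via (C,hash)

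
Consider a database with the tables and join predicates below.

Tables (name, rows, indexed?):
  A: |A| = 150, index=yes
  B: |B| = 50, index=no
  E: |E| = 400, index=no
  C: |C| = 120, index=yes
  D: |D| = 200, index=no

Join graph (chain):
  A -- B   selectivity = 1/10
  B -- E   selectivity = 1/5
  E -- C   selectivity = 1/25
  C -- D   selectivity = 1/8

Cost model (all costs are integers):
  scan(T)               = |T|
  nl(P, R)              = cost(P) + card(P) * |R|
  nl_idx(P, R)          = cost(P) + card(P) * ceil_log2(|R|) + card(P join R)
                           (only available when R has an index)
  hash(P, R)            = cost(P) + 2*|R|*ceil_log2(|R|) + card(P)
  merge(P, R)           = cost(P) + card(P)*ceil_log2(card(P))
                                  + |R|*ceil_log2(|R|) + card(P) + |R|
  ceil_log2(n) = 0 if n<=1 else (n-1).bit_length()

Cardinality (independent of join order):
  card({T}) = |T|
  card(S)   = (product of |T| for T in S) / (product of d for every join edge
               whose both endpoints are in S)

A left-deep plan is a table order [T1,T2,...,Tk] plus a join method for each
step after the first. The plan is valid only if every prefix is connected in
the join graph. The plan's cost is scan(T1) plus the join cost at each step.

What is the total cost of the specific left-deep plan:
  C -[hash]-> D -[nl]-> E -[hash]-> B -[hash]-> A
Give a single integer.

1734440

step 1: scan C: cost=120, card=120
step 2: join D via hash
    card(P join D) = 120*200/(8) = 3000
    cost = 120 + 2*200*8 + 120 = 3440
step 3: join E via nl
    card(P join E) = 3000*400/(25) = 48000
    cost = 3440 + 3000*400 = 1203440
step 4: join B via hash
    card(P join B) = 48000*50/(5) = 480000
    cost = 1203440 + 2*50*6 + 48000 = 1252040
step 5: join A via hash
    card(P join A) = 480000*150/(10) = 7200000
    cost = 1252040 + 2*150*8 + 480000 = 1734440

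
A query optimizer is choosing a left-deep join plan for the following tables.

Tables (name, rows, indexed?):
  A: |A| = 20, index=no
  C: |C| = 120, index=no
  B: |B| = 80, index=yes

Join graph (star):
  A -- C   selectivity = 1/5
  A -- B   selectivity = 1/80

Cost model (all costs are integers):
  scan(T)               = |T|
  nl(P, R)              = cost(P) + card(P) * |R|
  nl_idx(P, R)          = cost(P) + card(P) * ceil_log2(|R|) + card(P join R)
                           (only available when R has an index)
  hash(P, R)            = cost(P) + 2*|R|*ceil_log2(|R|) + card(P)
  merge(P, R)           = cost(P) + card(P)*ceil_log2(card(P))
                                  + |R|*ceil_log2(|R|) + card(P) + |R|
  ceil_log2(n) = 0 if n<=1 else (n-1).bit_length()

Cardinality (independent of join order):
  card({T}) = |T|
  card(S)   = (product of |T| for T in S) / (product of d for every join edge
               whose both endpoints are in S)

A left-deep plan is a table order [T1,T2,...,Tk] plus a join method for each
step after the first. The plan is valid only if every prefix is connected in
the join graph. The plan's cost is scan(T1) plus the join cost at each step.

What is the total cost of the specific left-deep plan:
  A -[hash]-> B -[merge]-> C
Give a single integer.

2240

step 1: scan A: cost=20, card=20
step 2: join B via hash
    card(P join B) = 20*80/(80) = 20
    cost = 20 + 2*80*7 + 20 = 1160
step 3: join C via merge
    card(P join C) = 20*120/(5) = 480
    cost = 1160 + 20*5 + 120*7 + 20 + 120 = 2240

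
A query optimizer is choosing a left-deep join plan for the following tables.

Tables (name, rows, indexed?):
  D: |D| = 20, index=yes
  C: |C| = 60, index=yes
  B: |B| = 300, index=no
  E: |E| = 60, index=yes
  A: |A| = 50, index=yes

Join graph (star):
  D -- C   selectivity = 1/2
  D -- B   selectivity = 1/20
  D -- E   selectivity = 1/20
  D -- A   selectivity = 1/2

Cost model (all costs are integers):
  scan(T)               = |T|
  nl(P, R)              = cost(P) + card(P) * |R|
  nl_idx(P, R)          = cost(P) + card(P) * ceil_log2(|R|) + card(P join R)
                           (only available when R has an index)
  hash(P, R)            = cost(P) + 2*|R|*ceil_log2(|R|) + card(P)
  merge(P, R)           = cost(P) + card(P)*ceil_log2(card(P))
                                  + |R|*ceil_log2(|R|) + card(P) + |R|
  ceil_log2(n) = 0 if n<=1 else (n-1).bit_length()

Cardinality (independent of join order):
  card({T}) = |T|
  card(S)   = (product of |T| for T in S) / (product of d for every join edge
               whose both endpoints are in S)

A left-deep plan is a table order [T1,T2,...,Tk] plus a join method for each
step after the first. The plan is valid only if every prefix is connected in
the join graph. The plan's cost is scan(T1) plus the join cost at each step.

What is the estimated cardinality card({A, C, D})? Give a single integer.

15000

Tables in S: A(50), C(60), D(20)
Edges inside S: D-C(d=2), D-A(d=2)
numerator = 50 * 60 * 20 = 60000
denominator = 2 * 2 = 4
card(S) = 60000 / 4 = 15000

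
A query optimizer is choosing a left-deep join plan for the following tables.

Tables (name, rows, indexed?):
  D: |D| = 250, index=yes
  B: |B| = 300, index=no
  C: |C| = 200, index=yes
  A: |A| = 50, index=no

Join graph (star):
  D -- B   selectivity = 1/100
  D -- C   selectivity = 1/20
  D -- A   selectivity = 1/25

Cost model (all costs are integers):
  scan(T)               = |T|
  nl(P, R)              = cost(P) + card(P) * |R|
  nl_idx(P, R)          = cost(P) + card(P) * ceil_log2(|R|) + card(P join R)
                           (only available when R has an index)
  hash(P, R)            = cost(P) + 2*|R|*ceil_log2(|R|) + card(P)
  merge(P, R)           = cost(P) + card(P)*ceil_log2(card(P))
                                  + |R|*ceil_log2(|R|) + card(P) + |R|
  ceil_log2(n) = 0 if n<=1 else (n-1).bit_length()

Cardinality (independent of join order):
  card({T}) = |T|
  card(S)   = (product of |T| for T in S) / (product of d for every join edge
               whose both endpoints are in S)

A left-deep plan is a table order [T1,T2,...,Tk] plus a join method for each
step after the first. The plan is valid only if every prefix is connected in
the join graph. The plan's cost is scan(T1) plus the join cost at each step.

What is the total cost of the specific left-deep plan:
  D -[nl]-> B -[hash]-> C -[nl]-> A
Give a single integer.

454200

step 1: scan D: cost=250, card=250
step 2: join B via nl
    card(P join B) = 250*300/(100) = 750
    cost = 250 + 250*300 = 75250
step 3: join C via hash
    card(P join C) = 750*200/(20) = 7500
    cost = 75250 + 2*200*8 + 750 = 79200
step 4: join A via nl
    card(P join A) = 7500*50/(25) = 15000
    cost = 79200 + 7500*50 = 454200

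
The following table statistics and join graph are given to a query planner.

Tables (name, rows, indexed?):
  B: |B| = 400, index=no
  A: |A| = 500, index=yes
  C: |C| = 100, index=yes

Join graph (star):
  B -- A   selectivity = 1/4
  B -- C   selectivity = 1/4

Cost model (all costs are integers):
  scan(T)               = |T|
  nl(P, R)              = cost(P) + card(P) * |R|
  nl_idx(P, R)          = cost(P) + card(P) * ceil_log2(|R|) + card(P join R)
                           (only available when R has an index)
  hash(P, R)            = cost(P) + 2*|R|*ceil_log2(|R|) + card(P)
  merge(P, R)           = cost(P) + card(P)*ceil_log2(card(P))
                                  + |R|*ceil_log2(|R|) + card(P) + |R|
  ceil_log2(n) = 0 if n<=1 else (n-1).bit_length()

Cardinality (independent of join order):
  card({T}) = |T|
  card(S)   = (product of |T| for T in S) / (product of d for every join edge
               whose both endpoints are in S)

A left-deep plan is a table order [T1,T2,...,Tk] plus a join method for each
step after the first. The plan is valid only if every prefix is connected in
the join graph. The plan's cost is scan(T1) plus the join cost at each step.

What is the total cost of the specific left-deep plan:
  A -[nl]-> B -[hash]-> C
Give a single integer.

251900

step 1: scan A: cost=500, card=500
step 2: join B via nl
    card(P join B) = 500*400/(4) = 50000
    cost = 500 + 500*400 = 200500
step 3: join C via hash
    card(P join C) = 50000*100/(4) = 1250000
    cost = 200500 + 2*100*7 + 50000 = 251900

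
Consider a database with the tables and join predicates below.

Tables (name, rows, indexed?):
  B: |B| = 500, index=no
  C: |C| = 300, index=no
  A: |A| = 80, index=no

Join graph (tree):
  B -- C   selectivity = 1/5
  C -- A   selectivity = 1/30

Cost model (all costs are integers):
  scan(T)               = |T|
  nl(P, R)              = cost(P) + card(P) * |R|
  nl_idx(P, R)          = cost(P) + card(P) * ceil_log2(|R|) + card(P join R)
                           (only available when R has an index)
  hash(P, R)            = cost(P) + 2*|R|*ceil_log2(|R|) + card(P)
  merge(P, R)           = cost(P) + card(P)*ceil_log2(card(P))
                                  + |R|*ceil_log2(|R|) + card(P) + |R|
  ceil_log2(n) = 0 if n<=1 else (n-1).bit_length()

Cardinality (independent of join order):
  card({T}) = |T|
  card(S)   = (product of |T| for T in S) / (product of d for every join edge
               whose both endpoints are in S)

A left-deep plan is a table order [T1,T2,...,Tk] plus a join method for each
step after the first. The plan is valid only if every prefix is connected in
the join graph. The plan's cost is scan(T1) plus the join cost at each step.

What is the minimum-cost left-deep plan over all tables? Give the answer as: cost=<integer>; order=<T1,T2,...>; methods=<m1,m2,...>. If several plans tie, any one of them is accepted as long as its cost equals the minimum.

Selinger DP (subsets sized 1..n):
  {B}: scan cost=500, card=500
  {C}: scan cost=300, card=300
  {A}: scan cost=80, card=80
  {BC}: card=30000; try (C,hash)→6400, (B,merge)→8300, (C,merge)→8500, (B,hash)→9600, (B,nl)→150300, (C,nl)→150500; best=6400 via (C,hash)
  {AC}: card=800; try (A,hash)→1720, (C,merge)→3720, (A,merge)→3940, (C,hash)→5560, (C,nl)→24080, (A,nl)→24300; best=1720 via (A,hash)
  {ABC}: card=80000; try (B,hash)→11520, (B,merge)→15520, (A,hash)→37520, (B,nl)→401720, (A,merge)→487040, (A,nl)→2406400; best=11520 via (B,hash)

cost=11520; order=C,A,B; methods=hash,hash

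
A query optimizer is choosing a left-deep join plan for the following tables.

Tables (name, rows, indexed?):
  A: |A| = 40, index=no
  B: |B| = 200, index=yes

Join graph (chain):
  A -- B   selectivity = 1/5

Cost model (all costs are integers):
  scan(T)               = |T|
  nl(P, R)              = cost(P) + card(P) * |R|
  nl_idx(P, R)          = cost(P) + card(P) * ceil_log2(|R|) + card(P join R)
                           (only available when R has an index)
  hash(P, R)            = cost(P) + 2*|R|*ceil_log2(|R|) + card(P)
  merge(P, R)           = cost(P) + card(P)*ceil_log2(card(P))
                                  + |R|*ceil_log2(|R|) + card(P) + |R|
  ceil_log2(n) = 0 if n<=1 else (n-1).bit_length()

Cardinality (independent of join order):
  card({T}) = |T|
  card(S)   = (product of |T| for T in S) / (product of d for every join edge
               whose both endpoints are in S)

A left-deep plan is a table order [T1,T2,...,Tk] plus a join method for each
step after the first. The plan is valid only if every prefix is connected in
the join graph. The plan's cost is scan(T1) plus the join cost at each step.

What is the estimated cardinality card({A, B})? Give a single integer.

1600

Tables in S: A(40), B(200)
Edges inside S: A-B(d=5)
numerator = 40 * 200 = 8000
denominator = 5 = 5
card(S) = 8000 / 5 = 1600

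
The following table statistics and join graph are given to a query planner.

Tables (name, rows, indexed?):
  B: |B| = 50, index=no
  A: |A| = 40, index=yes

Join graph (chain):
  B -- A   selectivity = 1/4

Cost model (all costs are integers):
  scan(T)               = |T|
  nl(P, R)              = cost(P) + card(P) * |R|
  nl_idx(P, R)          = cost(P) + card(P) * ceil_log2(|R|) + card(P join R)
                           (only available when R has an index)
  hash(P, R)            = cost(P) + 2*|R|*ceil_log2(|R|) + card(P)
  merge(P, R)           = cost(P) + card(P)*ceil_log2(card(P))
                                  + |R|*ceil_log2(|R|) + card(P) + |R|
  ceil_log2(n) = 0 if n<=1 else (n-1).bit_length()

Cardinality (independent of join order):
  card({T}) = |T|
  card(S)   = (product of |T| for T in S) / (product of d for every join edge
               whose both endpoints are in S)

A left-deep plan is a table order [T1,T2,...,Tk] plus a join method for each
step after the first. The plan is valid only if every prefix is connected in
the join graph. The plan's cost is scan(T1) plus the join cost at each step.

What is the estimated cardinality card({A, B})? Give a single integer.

500

Tables in S: A(40), B(50)
Edges inside S: B-A(d=4)
numerator = 40 * 50 = 2000
denominator = 4 = 4
card(S) = 2000 / 4 = 500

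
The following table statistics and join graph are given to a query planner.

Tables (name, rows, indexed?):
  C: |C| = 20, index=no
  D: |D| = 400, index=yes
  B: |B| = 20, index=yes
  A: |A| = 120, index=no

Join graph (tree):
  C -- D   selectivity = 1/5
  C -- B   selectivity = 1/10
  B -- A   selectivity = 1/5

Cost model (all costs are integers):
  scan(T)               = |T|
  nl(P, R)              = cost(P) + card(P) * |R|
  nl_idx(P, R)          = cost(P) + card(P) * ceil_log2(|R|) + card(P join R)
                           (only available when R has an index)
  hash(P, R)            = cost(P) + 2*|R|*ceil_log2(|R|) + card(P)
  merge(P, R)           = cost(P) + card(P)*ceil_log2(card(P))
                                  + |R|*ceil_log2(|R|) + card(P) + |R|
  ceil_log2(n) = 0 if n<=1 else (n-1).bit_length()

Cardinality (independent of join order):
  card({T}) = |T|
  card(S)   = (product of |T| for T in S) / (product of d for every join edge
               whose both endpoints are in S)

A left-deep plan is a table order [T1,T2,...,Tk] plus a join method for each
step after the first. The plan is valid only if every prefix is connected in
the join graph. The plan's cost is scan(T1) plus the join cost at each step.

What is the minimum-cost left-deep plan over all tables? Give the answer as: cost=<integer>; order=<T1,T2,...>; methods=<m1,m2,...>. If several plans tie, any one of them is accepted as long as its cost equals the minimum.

Selinger DP (subsets sized 1..n):
  {C}: scan cost=20, card=20
  {D}: scan cost=400, card=400
  {B}: scan cost=20, card=20
  {A}: scan cost=120, card=120
  {CD}: card=1600; try (C,hash)→1000, (D,nl_idx)→1800, (D,merge)→4140, (C,merge)→4520, (D,hash)→7240, (D,nl)→8020 …(+1); best=1000 via (C,hash)
  {BC}: card=40; try (B,nl_idx)→160, (C,hash)→240, (B,hash)→240, (C,merge)→260, (B,merge)→260, (C,nl)→420 …(+1); best=160 via (B,nl_idx)
  {AB}: card=480; try (B,hash)→440, (A,merge)→1100, (B,merge)→1200, (B,nl_idx)→1200, (A,hash)→1720, (A,nl)→2420 …(+1); best=440 via (B,hash)
  {BCD}: card=3200; try (B,hash)→2800, (D,nl_idx)→3720, (D,merge)→4440, (D,hash)→7400, (B,nl_idx)→12200, (D,nl)→16160 …(+2); best=2800 via (B,hash)
  {ABC}: card=960; try (C,hash)→1120, (A,merge)→1400, (A,hash)→1880, (A,nl)→4960, (C,merge)→5360, (C,nl)→10040; best=1120 via (C,hash)
  {ABCD}: card=76800; try (A,hash)→7680, (D,hash)→9280, (D,merge)→15680, (A,merge)→45360, (D,nl_idx)→86560, (D,nl)→385120 …(+1); best=7680 via (A,hash)

cost=7680; order=D,C,B,A; methods=hash,hash,hash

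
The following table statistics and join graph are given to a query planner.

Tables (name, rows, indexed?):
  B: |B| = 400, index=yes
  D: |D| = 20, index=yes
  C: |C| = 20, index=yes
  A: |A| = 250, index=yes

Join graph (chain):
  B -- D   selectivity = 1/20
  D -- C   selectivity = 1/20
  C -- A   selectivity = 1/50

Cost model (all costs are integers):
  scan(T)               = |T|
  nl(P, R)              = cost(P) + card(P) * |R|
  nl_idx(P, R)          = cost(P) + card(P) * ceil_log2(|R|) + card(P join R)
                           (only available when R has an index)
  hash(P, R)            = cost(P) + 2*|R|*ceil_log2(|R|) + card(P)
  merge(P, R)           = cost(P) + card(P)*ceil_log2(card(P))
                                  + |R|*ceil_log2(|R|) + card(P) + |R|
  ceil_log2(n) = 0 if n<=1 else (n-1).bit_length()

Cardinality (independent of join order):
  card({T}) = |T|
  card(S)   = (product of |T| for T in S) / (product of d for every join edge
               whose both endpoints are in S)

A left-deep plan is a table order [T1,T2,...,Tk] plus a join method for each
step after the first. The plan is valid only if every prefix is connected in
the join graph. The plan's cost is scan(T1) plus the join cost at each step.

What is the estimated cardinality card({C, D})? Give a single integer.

20

Tables in S: C(20), D(20)
Edges inside S: D-C(d=20)
numerator = 20 * 20 = 400
denominator = 20 = 20
card(S) = 400 / 20 = 20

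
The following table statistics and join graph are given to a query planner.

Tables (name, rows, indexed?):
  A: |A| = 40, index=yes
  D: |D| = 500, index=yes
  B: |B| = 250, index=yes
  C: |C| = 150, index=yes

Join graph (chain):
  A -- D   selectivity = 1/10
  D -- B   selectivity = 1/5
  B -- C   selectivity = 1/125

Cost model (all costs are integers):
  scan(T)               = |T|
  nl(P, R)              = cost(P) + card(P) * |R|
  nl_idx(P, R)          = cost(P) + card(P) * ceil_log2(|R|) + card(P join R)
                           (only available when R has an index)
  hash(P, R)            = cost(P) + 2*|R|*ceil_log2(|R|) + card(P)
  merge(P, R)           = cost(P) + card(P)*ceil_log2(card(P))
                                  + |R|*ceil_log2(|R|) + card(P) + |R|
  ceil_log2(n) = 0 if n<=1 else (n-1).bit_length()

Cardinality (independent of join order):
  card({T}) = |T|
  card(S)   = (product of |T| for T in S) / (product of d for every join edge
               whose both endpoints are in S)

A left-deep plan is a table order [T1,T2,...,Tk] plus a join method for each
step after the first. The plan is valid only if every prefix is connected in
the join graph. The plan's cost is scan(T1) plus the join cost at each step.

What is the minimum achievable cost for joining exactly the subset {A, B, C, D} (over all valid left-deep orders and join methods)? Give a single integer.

40130

Selinger DP over subsets of {A,B,C,D}:
  {A}: scan cost=40, card=40
  {D}: scan cost=500, card=500
  {B}: scan cost=250, card=250
  {C}: scan cost=150, card=150
  {AD}: card=2000; try (A,hash)→1480, (D,nl_idx)→2400, (D,merge)→5320, (A,nl_idx)→5500, (A,merge)→5780, (D,hash)→9080 …(+2); best=1480 via (A,hash)
  {BD}: card=25000; try (B,hash)→5000, (D,merge)→7500, (B,merge)→7750, (D,hash)→9500, (D,nl_idx)→27500, (B,nl_idx)→29500 …(+2); best=5000 via (B,hash)
  {BC}: card=300; try (B,nl_idx)→1650, (C,nl_idx)→2550, (C,hash)→2900, (B,merge)→3750, (C,merge)→3850, (B,hash)→4300 …(+2); best=1650 via (B,nl_idx)
  {ABD}: card=100000; try (B,hash)→7480, (B,merge)→27730, (A,hash)→30480, (B,nl_idx)→117480, (A,nl_idx)→255000, (A,merge)→405280 …(+2); best=7480 via (B,hash)
  {BCD}: card=30000; try (D,merge)→9650, (D,hash)→10950, (C,hash)→32400, (D,nl_idx)→34350, (D,nl)→151650, (C,nl_idx)→235000 …(+2); best=9650 via (D,merge)
  {ABCD}: card=120000; try (A,hash)→40130, (C,hash)→109880, (A,nl_idx)→309650, (A,merge)→489930, (C,nl_idx)→927480, (A,nl)→1209650 …(+2); best=40130 via (A,hash)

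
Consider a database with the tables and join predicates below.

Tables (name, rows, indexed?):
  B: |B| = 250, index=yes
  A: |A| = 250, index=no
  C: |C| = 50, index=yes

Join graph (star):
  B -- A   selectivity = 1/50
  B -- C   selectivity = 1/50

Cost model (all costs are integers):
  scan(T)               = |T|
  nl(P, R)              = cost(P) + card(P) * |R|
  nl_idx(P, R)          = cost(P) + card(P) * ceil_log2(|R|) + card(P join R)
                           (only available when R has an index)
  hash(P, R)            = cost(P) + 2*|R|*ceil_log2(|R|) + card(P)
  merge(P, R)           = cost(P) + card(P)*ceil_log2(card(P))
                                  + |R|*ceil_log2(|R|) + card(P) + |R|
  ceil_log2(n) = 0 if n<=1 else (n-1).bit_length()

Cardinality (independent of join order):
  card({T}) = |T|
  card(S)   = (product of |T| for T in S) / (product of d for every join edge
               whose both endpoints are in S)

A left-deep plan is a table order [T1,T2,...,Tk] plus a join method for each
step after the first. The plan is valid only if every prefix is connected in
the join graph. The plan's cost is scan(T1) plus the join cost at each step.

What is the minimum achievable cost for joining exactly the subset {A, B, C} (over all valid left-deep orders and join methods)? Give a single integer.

4950

Selinger DP over subsets of {A,B,C}:
  {B}: scan cost=250, card=250
  {A}: scan cost=250, card=250
  {C}: scan cost=50, card=50
  {AB}: card=1250; try (B,nl_idx)→3500, (B,hash)→4500, (A,hash)→4500, (B,merge)→4750, (A,merge)→4750, (B,nl)→62750 …(+1); best=3500 via (B,nl_idx)
  {BC}: card=250; try (B,nl_idx)→700, (C,hash)→1100, (C,nl_idx)→2000, (B,merge)→2650, (C,merge)→2850, (B,hash)→4100 …(+2); best=700 via (B,nl_idx)
  {ABC}: card=1250; try (A,hash)→4950, (A,merge)→5200, (C,hash)→5350, (C,nl_idx)→12250, (C,merge)→18850, (A,nl)→63200 …(+1); best=4950 via (A,hash)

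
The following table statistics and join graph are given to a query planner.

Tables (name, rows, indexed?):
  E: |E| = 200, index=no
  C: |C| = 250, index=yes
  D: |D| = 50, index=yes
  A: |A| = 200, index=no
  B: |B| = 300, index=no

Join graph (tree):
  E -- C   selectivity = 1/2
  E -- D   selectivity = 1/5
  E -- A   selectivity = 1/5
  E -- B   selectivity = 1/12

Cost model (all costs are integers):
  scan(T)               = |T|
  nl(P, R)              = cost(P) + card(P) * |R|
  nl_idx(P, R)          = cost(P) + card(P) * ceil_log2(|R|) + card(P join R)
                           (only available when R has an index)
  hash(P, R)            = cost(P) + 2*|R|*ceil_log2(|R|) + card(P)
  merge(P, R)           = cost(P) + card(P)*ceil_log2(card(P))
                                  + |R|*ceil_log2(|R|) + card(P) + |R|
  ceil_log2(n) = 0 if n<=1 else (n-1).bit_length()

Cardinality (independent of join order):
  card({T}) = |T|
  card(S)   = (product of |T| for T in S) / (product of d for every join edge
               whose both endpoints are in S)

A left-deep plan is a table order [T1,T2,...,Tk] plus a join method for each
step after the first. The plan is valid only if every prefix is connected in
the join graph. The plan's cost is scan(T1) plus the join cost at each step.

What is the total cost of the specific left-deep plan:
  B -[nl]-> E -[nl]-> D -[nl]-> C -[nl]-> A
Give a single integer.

step 1: scan B: cost=300, card=300
step 2: join E via nl
    card(P join E) = 300*200/(12) = 5000
    cost = 300 + 300*200 = 60300
step 3: join D via nl
    card(P join D) = 5000*50/(5) = 50000
    cost = 60300 + 5000*50 = 310300
step 4: join C via nl
    card(P join C) = 50000*250/(2) = 6250000
    cost = 310300 + 50000*250 = 12810300
step 5: join A via nl
    card(P join A) = 6250000*200/(5) = 250000000
    cost = 12810300 + 6250000*200 = 1262810300

1262810300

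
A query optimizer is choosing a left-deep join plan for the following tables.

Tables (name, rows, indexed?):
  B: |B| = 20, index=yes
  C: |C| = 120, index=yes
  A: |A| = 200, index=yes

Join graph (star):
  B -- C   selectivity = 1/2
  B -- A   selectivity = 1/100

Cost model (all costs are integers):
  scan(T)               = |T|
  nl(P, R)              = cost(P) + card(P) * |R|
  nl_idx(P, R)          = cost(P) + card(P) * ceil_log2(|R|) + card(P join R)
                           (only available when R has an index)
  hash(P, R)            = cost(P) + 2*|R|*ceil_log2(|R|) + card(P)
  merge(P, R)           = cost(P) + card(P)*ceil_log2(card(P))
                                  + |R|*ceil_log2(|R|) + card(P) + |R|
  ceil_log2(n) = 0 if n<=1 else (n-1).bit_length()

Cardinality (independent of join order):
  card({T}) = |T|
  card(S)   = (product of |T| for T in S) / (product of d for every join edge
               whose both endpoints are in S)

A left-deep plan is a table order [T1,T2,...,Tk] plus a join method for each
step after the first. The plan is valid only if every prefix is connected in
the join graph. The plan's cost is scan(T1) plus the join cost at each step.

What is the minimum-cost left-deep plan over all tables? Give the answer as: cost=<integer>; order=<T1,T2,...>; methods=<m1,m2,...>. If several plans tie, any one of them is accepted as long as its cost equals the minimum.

Selinger DP (subsets sized 1..n):
  {B}: scan cost=20, card=20
  {C}: scan cost=120, card=120
  {A}: scan cost=200, card=200
  {BC}: card=1200; try (B,hash)→440, (C,merge)→1100, (B,merge)→1200, (C,nl_idx)→1360, (C,hash)→1720, (B,nl_idx)→1920 …(+2); best=440 via (B,hash)
  {AB}: card=40; try (A,nl_idx)→220, (B,hash)→600, (B,nl_idx)→1240, (A,merge)→1940, (B,merge)→2120, (A,hash)→3240 …(+2); best=220 via (A,nl_idx)
  {ABC}: card=2400; try (C,merge)→1460, (C,hash)→1940, (C,nl_idx)→2900, (A,hash)→4840, (C,nl)→5020, (A,nl_idx)→12440 …(+2); best=1460 via (C,merge)

cost=1460; order=B,A,C; methods=nl_idx,merge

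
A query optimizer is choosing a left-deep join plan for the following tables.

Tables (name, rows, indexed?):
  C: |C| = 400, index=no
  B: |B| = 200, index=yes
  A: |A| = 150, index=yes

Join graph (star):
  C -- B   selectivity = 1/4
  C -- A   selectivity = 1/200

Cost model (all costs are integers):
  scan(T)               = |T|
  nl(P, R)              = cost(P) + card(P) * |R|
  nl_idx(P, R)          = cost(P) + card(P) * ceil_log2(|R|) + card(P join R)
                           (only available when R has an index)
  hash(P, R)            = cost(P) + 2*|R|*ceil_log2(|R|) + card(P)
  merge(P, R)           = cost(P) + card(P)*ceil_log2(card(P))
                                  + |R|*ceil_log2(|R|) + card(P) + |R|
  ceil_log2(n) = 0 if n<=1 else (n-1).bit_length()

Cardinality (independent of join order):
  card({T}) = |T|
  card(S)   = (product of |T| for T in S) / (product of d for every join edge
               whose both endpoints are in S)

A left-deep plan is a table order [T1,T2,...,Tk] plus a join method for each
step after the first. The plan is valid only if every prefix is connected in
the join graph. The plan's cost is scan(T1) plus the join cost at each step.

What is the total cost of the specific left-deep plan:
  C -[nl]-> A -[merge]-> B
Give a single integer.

65200

step 1: scan C: cost=400, card=400
step 2: join A via nl
    card(P join A) = 400*150/(200) = 300
    cost = 400 + 400*150 = 60400
step 3: join B via merge
    card(P join B) = 300*200/(4) = 15000
    cost = 60400 + 300*9 + 200*8 + 300 + 200 = 65200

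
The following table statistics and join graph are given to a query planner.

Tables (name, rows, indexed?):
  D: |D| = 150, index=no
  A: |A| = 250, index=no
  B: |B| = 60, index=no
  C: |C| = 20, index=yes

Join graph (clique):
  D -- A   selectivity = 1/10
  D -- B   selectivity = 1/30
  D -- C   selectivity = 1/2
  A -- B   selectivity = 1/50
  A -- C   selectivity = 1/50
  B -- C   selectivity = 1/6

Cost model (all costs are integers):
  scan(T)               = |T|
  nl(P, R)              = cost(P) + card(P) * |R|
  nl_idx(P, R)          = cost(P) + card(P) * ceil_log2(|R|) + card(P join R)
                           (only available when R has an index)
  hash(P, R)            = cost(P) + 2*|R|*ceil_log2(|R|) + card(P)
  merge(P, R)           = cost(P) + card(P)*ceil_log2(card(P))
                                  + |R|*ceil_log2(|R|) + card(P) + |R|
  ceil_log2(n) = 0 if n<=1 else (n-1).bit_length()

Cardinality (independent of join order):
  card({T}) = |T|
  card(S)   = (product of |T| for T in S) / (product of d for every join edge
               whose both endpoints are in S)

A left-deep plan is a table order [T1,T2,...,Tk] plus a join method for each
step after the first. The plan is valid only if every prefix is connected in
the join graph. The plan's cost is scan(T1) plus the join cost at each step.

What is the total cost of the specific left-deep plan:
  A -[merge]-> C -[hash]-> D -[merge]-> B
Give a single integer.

13790

step 1: scan A: cost=250, card=250
step 2: join C via merge
    card(P join C) = 250*20/(50) = 100
    cost = 250 + 250*8 + 20*5 + 250 + 20 = 2620
step 3: join D via hash
    card(P join D) = 100*150/(10*2) = 750
    cost = 2620 + 2*150*8 + 100 = 5120
step 4: join B via merge
    card(P join B) = 750*60/(30*50*6) = 5
    cost = 5120 + 750*10 + 60*6 + 750 + 60 = 13790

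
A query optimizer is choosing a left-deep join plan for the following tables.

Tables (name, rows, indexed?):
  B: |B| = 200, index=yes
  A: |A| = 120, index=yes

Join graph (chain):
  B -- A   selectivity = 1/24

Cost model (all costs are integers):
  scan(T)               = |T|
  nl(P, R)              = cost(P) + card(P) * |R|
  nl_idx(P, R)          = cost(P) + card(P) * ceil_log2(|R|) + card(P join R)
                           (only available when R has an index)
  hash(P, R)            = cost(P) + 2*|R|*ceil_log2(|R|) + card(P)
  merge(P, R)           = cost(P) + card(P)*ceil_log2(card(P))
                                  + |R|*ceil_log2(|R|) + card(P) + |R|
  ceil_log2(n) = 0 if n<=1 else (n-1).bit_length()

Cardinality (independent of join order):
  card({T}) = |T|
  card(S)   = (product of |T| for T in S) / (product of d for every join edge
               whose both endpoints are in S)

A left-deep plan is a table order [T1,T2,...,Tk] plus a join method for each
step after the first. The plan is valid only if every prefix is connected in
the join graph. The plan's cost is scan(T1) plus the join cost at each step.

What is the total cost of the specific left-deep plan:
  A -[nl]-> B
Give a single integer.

step 1: scan A: cost=120, card=120
step 2: join B via nl
    card(P join B) = 120*200/(24) = 1000
    cost = 120 + 120*200 = 24120

24120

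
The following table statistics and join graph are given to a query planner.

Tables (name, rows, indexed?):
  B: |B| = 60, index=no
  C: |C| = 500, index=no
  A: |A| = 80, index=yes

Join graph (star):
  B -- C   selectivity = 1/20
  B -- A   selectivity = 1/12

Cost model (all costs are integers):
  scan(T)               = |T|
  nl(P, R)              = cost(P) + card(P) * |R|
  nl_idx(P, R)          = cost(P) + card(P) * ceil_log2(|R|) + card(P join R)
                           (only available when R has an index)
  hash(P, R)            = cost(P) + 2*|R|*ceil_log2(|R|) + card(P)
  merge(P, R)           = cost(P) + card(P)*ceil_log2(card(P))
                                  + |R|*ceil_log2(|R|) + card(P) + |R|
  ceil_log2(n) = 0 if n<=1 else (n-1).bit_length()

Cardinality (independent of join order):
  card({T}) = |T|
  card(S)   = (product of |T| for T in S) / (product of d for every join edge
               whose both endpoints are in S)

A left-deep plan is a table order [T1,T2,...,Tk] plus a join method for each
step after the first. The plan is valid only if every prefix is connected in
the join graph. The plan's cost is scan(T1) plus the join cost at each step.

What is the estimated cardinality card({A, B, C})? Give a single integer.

10000

Tables in S: A(80), B(60), C(500)
Edges inside S: B-C(d=20), B-A(d=12)
numerator = 80 * 60 * 500 = 2400000
denominator = 20 * 12 = 240
card(S) = 2400000 / 240 = 10000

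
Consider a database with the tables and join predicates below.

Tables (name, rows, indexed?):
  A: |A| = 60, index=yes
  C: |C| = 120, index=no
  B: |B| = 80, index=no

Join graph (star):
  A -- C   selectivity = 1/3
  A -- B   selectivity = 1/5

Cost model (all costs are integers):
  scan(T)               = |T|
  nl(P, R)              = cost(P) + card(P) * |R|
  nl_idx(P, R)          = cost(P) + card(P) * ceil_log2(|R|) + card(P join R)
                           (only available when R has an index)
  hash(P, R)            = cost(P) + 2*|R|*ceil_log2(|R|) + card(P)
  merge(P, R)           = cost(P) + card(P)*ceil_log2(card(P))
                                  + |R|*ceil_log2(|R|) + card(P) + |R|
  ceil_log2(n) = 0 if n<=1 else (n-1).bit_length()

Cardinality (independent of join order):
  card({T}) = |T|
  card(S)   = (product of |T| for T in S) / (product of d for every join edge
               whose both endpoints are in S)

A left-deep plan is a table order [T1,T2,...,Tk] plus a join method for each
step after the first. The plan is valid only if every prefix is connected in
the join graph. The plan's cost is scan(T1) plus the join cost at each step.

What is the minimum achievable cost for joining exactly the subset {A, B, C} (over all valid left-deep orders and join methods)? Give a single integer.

3520

Selinger DP over subsets of {A,B,C}:
  {A}: scan cost=60, card=60
  {C}: scan cost=120, card=120
  {B}: scan cost=80, card=80
  {AC}: card=2400; try (A,hash)→960, (C,merge)→1440, (A,merge)→1500, (C,hash)→1800, (A,nl_idx)→3240, (C,nl)→7260 …(+1); best=960 via (A,hash)
  {AB}: card=960; try (A,hash)→880, (B,merge)→1120, (A,merge)→1140, (B,hash)→1240, (A,nl_idx)→1520, (B,nl)→4860 …(+1); best=880 via (A,hash)
  {ABC}: card=38400; try (C,hash)→3520, (B,hash)→4480, (C,merge)→12400, (B,merge)→32800, (C,nl)→116080, (B,nl)→192960; best=3520 via (C,hash)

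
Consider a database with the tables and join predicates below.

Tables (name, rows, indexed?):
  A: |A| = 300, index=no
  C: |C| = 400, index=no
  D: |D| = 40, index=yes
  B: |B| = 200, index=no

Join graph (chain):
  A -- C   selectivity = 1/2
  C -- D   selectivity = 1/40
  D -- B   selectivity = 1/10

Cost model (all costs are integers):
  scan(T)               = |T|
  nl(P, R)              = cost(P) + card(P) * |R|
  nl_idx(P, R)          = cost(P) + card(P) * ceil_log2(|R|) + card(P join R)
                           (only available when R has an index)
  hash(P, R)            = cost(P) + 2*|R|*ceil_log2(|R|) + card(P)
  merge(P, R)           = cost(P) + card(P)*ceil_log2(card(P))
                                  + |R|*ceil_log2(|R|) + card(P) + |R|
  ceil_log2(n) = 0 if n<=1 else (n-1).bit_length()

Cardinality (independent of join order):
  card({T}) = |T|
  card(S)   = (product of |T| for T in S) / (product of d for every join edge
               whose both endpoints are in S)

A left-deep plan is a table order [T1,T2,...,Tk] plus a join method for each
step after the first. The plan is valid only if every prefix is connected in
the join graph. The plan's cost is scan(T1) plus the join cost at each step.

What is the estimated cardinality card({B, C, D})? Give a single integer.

Tables in S: B(200), C(400), D(40)
Edges inside S: C-D(d=40), D-B(d=10)
numerator = 200 * 400 * 40 = 3200000
denominator = 40 * 10 = 400
card(S) = 3200000 / 400 = 8000

8000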